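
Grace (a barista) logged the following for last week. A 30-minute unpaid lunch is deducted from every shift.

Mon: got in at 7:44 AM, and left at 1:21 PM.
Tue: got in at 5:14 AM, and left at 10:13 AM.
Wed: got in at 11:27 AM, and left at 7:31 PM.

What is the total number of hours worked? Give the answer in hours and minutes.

Mon: 7:44 AM–1:21 PM = 5 h 37 min; less 30 min break → 5 h 7 min
Tue: 5:14 AM–10:13 AM = 4 h 59 min; less 30 min break → 4 h 29 min
Wed: 11:27 AM–7:31 PM = 8 h 4 min; less 30 min break → 7 h 34 min
Total: 5 h 7 min + 4 h 29 min + 7 h 34 min = 17 h 10 min.

17 h 10 min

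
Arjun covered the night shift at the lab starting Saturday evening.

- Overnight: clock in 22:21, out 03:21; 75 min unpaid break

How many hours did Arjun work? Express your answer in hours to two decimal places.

3.75 hours

Overnight: 22:21 → midnight = 1 h 39 min; midnight → 03:21 = 3 h 21 min; span 5 h 0 min; less 75 min break → 3 h 45 min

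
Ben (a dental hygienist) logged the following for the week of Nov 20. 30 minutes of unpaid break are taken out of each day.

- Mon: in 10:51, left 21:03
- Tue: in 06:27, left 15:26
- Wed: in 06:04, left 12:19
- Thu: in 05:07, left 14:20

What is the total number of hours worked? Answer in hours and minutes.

Mon: 10:51–21:03 = 10 h 12 min; less 30 min break → 9 h 42 min
Tue: 06:27–15:26 = 8 h 59 min; less 30 min break → 8 h 29 min
Wed: 06:04–12:19 = 6 h 15 min; less 30 min break → 5 h 45 min
Thu: 05:07–14:20 = 9 h 13 min; less 30 min break → 8 h 43 min
Total: 9 h 42 min + 8 h 29 min + 5 h 45 min + 8 h 43 min = 32 h 39 min.

32 h 39 min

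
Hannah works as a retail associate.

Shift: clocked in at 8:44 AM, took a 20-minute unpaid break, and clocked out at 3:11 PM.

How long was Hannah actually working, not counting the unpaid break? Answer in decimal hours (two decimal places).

Shift: 8:44 AM–3:11 PM = 6 h 27 min; less 20 min break → 6 h 7 min

6.12 hours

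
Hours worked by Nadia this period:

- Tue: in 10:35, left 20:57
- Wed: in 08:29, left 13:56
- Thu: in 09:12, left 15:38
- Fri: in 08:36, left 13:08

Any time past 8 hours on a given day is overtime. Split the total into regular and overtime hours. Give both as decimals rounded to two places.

Tue: 10:35–20:57 = 10 h 22 min
Wed: 08:29–13:56 = 5 h 27 min
Thu: 09:12–15:38 = 6 h 26 min
Fri: 08:36–13:08 = 4 h 32 min
Tue reg 8 h 0 min / OT 2 h 22 min; Wed reg 5 h 27 min / OT 0 h 0 min; Thu reg 6 h 26 min / OT 0 h 0 min; Fri reg 4 h 32 min / OT 0 h 0 min.
Totals: regular 24 h 25 min, overtime 2 h 22 min.

Regular 24.42 hours, overtime 2.37 hours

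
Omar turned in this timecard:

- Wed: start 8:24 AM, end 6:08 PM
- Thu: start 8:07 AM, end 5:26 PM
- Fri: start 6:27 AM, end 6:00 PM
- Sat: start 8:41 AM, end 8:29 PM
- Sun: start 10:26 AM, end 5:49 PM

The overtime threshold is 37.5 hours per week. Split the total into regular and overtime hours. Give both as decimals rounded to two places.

Regular 37.50 hours, overtime 12.28 hours

Wed: 8:24 AM–6:08 PM = 9 h 44 min
Thu: 8:07 AM–5:26 PM = 9 h 19 min
Fri: 6:27 AM–6:00 PM = 11 h 33 min
Sat: 8:41 AM–8:29 PM = 11 h 48 min
Sun: 10:26 AM–5:49 PM = 7 h 23 min
Total worked: 49 h 47 min = 49.78 h.
Threshold 37.5 h → overtime 12 h 17 min, regular 37 h 30 min.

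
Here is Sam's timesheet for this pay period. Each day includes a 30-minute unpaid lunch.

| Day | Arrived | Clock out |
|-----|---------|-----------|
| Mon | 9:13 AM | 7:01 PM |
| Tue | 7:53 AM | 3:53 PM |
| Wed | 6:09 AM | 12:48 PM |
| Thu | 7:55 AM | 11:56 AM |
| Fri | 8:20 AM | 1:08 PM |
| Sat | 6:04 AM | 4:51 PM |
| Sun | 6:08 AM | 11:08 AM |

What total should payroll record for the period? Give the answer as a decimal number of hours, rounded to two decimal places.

Mon: 9:13 AM–7:01 PM = 9 h 48 min; less 30 min break → 9 h 18 min
Tue: 7:53 AM–3:53 PM = 8 h 0 min; less 30 min break → 7 h 30 min
Wed: 6:09 AM–12:48 PM = 6 h 39 min; less 30 min break → 6 h 9 min
Thu: 7:55 AM–11:56 AM = 4 h 1 min; less 30 min break → 3 h 31 min
Fri: 8:20 AM–1:08 PM = 4 h 48 min; less 30 min break → 4 h 18 min
Sat: 6:04 AM–4:51 PM = 10 h 47 min; less 30 min break → 10 h 17 min
Sun: 6:08 AM–11:08 AM = 5 h 0 min; less 30 min break → 4 h 30 min
Total: 9 h 18 min + 7 h 30 min + 6 h 9 min + 3 h 31 min + 4 h 18 min + 10 h 17 min + 4 h 30 min = 45 h 33 min.

45.55 hours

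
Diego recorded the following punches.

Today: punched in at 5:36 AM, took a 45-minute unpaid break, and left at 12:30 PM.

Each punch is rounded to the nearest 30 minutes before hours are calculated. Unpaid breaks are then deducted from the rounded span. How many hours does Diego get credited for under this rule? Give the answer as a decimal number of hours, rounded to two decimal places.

Today: in 5:36 AM→5:30 AM, out 12:30 PM→12:30 PM; 7 h 0 min − 45 min = 6 h 15 min

6.25 hours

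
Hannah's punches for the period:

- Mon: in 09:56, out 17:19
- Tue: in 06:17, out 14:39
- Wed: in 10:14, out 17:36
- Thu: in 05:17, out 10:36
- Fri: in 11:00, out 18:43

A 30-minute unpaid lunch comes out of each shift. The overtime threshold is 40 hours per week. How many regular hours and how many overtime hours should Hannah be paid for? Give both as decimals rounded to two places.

Regular 33.65 hours, overtime 0.00 hours

Mon: 09:56–17:19 = 7 h 23 min; less 30 min break → 6 h 53 min
Tue: 06:17–14:39 = 8 h 22 min; less 30 min break → 7 h 52 min
Wed: 10:14–17:36 = 7 h 22 min; less 30 min break → 6 h 52 min
Thu: 05:17–10:36 = 5 h 19 min; less 30 min break → 4 h 49 min
Fri: 11:00–18:43 = 7 h 43 min; less 30 min break → 7 h 13 min
Total worked: 33 h 39 min = 33.65 h.
Threshold 40 h → overtime 0 h 0 min, regular 33 h 39 min.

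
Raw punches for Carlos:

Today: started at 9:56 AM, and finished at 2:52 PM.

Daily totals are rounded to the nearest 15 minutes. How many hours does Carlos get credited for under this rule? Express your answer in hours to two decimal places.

Today: 9:56 AM–2:52 PM = 4 h 56 min → rounds to 5 h 0 min

5.00 hours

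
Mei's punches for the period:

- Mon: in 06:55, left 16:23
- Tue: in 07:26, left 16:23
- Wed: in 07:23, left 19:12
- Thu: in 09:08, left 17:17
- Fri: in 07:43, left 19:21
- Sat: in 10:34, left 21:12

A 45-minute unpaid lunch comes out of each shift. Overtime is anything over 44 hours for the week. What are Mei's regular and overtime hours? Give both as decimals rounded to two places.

Regular 44.00 hours, overtime 12.15 hours

Mon: 06:55–16:23 = 9 h 28 min; less 45 min break → 8 h 43 min
Tue: 07:26–16:23 = 8 h 57 min; less 45 min break → 8 h 12 min
Wed: 07:23–19:12 = 11 h 49 min; less 45 min break → 11 h 4 min
Thu: 09:08–17:17 = 8 h 9 min; less 45 min break → 7 h 24 min
Fri: 07:43–19:21 = 11 h 38 min; less 45 min break → 10 h 53 min
Sat: 10:34–21:12 = 10 h 38 min; less 45 min break → 9 h 53 min
Total worked: 56 h 9 min = 56.15 h.
Threshold 44 h → overtime 12 h 9 min, regular 44 h 0 min.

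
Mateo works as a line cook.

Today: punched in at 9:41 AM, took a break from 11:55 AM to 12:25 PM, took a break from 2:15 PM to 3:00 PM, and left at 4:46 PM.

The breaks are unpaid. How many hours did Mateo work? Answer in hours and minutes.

Today: 9:41 AM–4:46 PM = 7 h 5 min; less 75 min break → 5 h 50 min

5 h 50 min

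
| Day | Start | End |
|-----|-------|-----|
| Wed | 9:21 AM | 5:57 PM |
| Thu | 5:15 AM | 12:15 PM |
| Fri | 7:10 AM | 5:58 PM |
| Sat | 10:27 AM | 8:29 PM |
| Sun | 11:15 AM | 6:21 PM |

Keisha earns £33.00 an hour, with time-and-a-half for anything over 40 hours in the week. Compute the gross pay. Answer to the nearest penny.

Wed: 9:21 AM–5:57 PM = 8 h 36 min
Thu: 5:15 AM–12:15 PM = 7 h 0 min
Fri: 7:10 AM–5:58 PM = 10 h 48 min
Sat: 10:27 AM–8:29 PM = 10 h 2 min
Sun: 11:15 AM–6:21 PM = 7 h 6 min
Total worked: 43 h 32 min = 2612 min.
Regular 40 h 0 min = 2400 min at £33.00/h; overtime 3 h 32 min = 212 min at £49.50/h.
Pay = (2400 × £33.00 + 212 × £49.50) ÷ 60 = £1494.90.

£1494.90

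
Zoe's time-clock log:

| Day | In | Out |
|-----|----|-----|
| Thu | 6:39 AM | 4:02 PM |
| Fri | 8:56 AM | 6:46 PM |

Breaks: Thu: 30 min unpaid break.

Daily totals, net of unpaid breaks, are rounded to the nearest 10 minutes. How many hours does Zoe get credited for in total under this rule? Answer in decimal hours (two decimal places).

18.67 hours

Thu: 6:39 AM–4:02 PM = 9 h 23 min − 30 min = 8 h 53 min → rounds to 8 h 50 min
Fri: 8:56 AM–6:46 PM = 9 h 50 min → rounds to 9 h 50 min
Total credited: 18 h 40 min.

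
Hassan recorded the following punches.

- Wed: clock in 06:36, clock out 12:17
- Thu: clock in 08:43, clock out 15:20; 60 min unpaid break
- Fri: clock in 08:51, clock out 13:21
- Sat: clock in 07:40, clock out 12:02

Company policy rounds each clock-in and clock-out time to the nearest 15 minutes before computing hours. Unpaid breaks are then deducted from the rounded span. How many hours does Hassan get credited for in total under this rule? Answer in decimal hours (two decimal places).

20.00 hours

Wed: in 06:36→06:30, out 12:17→12:15; 5 h 45 min
Thu: in 08:43→08:45, out 15:20→15:15; 6 h 30 min − 60 min = 5 h 30 min
Fri: in 08:51→08:45, out 13:21→13:15; 4 h 30 min
Sat: in 07:40→07:45, out 12:02→12:00; 4 h 15 min
Total credited: 20 h 0 min.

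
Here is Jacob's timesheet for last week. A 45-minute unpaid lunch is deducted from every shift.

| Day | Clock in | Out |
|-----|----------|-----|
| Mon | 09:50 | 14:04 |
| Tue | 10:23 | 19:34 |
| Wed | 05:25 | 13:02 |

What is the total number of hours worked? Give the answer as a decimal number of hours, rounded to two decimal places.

18.78 hours

Mon: 09:50–14:04 = 4 h 14 min; less 45 min break → 3 h 29 min
Tue: 10:23–19:34 = 9 h 11 min; less 45 min break → 8 h 26 min
Wed: 05:25–13:02 = 7 h 37 min; less 45 min break → 6 h 52 min
Total: 3 h 29 min + 8 h 26 min + 6 h 52 min = 18 h 47 min.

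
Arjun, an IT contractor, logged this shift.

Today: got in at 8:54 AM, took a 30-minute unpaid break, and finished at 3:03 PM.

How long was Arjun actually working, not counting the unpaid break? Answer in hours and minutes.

Today: 8:54 AM–3:03 PM = 6 h 9 min; less 30 min break → 5 h 39 min

5 h 39 min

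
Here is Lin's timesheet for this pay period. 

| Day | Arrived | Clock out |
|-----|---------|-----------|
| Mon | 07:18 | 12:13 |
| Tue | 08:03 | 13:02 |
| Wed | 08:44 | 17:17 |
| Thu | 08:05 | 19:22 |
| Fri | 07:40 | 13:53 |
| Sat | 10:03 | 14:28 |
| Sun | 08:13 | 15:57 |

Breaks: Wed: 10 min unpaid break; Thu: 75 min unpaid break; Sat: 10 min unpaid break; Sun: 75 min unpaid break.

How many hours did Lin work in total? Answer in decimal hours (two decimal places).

45.27 hours

Mon: 07:18–12:13 = 4 h 55 min
Tue: 08:03–13:02 = 4 h 59 min
Wed: 08:44–17:17 = 8 h 33 min; less 10 min break → 8 h 23 min
Thu: 08:05–19:22 = 11 h 17 min; less 75 min break → 10 h 2 min
Fri: 07:40–13:53 = 6 h 13 min
Sat: 10:03–14:28 = 4 h 25 min; less 10 min break → 4 h 15 min
Sun: 08:13–15:57 = 7 h 44 min; less 75 min break → 6 h 29 min
Total: 4 h 55 min + 4 h 59 min + 8 h 23 min + 10 h 2 min + 6 h 13 min + 4 h 15 min + 6 h 29 min = 45 h 16 min.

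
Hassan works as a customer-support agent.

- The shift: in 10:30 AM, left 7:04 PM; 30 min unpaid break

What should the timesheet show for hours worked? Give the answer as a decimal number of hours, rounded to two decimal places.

The shift: 10:30 AM–7:04 PM = 8 h 34 min; less 30 min break → 8 h 4 min

8.07 hours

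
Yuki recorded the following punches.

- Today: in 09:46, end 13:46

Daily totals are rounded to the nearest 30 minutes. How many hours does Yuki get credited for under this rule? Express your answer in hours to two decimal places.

Today: 09:46–13:46 = 4 h 0 min → rounds to 4 h 0 min

4.00 hours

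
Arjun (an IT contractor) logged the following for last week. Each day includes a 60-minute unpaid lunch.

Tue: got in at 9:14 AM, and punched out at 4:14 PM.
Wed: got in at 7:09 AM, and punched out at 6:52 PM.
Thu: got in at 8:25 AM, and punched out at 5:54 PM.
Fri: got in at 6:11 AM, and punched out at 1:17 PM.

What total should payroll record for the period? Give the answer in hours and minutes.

Tue: 9:14 AM–4:14 PM = 7 h 0 min; less 60 min break → 6 h 0 min
Wed: 7:09 AM–6:52 PM = 11 h 43 min; less 60 min break → 10 h 43 min
Thu: 8:25 AM–5:54 PM = 9 h 29 min; less 60 min break → 8 h 29 min
Fri: 6:11 AM–1:17 PM = 7 h 6 min; less 60 min break → 6 h 6 min
Total: 6 h 0 min + 10 h 43 min + 8 h 29 min + 6 h 6 min = 31 h 18 min.

31 h 18 min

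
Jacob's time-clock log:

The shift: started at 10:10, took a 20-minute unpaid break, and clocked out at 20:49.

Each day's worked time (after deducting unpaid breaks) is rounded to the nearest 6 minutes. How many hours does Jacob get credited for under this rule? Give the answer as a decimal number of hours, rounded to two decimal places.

10.30 hours

The shift: 10:10–20:49 = 10 h 39 min − 20 min = 10 h 19 min → rounds to 10 h 18 min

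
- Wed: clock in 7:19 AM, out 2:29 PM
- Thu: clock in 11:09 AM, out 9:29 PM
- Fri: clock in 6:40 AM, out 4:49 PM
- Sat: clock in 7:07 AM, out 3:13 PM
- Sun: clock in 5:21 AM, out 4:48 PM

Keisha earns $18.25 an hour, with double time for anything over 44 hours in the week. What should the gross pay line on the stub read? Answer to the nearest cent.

Wed: 7:19 AM–2:29 PM = 7 h 10 min
Thu: 11:09 AM–9:29 PM = 10 h 20 min
Fri: 6:40 AM–4:49 PM = 10 h 9 min
Sat: 7:07 AM–3:13 PM = 8 h 6 min
Sun: 5:21 AM–4:48 PM = 11 h 27 min
Total worked: 47 h 12 min = 2832 min.
Regular 44 h 0 min = 2640 min at $18.25/h; overtime 3 h 12 min = 192 min at $36.50/h.
Pay = (2640 × $18.25 + 192 × $36.50) ÷ 60 = $919.80.

$919.80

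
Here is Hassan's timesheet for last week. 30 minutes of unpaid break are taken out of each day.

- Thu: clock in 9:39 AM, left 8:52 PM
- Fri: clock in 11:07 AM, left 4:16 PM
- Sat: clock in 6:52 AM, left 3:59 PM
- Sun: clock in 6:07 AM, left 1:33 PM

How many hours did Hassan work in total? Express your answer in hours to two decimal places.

Thu: 9:39 AM–8:52 PM = 11 h 13 min; less 30 min break → 10 h 43 min
Fri: 11:07 AM–4:16 PM = 5 h 9 min; less 30 min break → 4 h 39 min
Sat: 6:52 AM–3:59 PM = 9 h 7 min; less 30 min break → 8 h 37 min
Sun: 6:07 AM–1:33 PM = 7 h 26 min; less 30 min break → 6 h 56 min
Total: 10 h 43 min + 4 h 39 min + 8 h 37 min + 6 h 56 min = 30 h 55 min.

30.92 hours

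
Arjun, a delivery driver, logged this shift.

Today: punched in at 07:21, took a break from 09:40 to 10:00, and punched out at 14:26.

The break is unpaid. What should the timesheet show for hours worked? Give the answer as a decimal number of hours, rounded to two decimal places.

Today: 07:21–14:26 = 7 h 5 min; less 20 min break → 6 h 45 min

6.75 hours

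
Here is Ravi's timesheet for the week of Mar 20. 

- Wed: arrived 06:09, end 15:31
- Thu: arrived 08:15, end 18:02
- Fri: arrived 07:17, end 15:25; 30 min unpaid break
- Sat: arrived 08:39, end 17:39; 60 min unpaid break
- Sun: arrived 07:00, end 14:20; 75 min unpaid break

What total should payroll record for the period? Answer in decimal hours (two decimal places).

40.87 hours

Wed: 06:09–15:31 = 9 h 22 min
Thu: 08:15–18:02 = 9 h 47 min
Fri: 07:17–15:25 = 8 h 8 min; less 30 min break → 7 h 38 min
Sat: 08:39–17:39 = 9 h 0 min; less 60 min break → 8 h 0 min
Sun: 07:00–14:20 = 7 h 20 min; less 75 min break → 6 h 5 min
Total: 9 h 22 min + 9 h 47 min + 7 h 38 min + 8 h 0 min + 6 h 5 min = 40 h 52 min.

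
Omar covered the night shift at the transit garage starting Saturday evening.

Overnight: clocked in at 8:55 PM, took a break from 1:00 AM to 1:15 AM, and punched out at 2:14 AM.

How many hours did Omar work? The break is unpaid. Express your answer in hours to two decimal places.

Overnight: 8:55 PM → midnight = 3 h 5 min; midnight → 2:14 AM = 2 h 14 min; span 5 h 19 min; less 15 min break → 5 h 4 min

5.07 hours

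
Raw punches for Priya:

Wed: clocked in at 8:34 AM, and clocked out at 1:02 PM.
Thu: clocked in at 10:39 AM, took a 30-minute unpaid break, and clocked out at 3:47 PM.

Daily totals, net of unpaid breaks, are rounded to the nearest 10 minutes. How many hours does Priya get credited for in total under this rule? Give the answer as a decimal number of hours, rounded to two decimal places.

9.17 hours

Wed: 8:34 AM–1:02 PM = 4 h 28 min → rounds to 4 h 30 min
Thu: 10:39 AM–3:47 PM = 5 h 8 min − 30 min = 4 h 38 min → rounds to 4 h 40 min
Total credited: 9 h 10 min.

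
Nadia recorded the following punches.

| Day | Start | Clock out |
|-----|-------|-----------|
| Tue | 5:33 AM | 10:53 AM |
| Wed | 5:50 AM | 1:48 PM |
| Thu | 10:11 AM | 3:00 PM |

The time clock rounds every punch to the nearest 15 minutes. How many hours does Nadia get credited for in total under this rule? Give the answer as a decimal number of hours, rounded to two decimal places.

Tue: in 5:33 AM→5:30 AM, out 10:53 AM→11:00 AM; 5 h 30 min
Wed: in 5:50 AM→5:45 AM, out 1:48 PM→1:45 PM; 8 h 0 min
Thu: in 10:11 AM→10:15 AM, out 3:00 PM→3:00 PM; 4 h 45 min
Total credited: 18 h 15 min.

18.25 hours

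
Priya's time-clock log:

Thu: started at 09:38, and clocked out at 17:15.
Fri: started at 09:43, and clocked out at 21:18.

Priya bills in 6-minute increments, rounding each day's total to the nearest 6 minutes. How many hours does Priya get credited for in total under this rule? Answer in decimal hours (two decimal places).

19.20 hours

Thu: 09:38–17:15 = 7 h 37 min → rounds to 7 h 36 min
Fri: 09:43–21:18 = 11 h 35 min → rounds to 11 h 36 min
Total credited: 19 h 12 min.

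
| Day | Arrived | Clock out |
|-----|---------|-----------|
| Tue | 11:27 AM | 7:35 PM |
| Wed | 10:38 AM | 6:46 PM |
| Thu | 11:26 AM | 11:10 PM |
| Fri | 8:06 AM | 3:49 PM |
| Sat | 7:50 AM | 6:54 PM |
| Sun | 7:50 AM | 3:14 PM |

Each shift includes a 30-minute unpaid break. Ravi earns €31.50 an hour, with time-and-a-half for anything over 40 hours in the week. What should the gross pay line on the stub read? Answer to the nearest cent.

Tue: 11:27 AM–7:35 PM = 8 h 8 min; less 30 min break → 7 h 38 min
Wed: 10:38 AM–6:46 PM = 8 h 8 min; less 30 min break → 7 h 38 min
Thu: 11:26 AM–11:10 PM = 11 h 44 min; less 30 min break → 11 h 14 min
Fri: 8:06 AM–3:49 PM = 7 h 43 min; less 30 min break → 7 h 13 min
Sat: 7:50 AM–6:54 PM = 11 h 4 min; less 30 min break → 10 h 34 min
Sun: 7:50 AM–3:14 PM = 7 h 24 min; less 30 min break → 6 h 54 min
Total worked: 51 h 11 min = 3071 min.
Regular 40 h 0 min = 2400 min at €31.50/h; overtime 11 h 11 min = 671 min at €47.25/h.
Pay = (2400 × €31.50 + 671 × €47.25) ÷ 60 = €1788.41.

€1788.41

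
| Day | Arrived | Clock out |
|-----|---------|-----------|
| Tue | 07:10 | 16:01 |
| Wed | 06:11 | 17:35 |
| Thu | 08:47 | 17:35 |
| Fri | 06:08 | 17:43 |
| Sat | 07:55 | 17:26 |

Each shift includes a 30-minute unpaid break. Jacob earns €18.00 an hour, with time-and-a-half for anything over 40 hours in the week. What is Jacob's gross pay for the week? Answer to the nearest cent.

Tue: 07:10–16:01 = 8 h 51 min; less 30 min break → 8 h 21 min
Wed: 06:11–17:35 = 11 h 24 min; less 30 min break → 10 h 54 min
Thu: 08:47–17:35 = 8 h 48 min; less 30 min break → 8 h 18 min
Fri: 06:08–17:43 = 11 h 35 min; less 30 min break → 11 h 5 min
Sat: 07:55–17:26 = 9 h 31 min; less 30 min break → 9 h 1 min
Total worked: 47 h 39 min = 2859 min.
Regular 40 h 0 min = 2400 min at €18.00/h; overtime 7 h 39 min = 459 min at €27.00/h.
Pay = (2400 × €18.00 + 459 × €27.00) ÷ 60 = €926.55.

€926.55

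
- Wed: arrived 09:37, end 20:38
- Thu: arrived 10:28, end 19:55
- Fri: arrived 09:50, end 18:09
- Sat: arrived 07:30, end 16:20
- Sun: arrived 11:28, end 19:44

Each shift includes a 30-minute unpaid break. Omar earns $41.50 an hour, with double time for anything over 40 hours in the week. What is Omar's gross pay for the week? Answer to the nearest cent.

Wed: 09:37–20:38 = 11 h 1 min; less 30 min break → 10 h 31 min
Thu: 10:28–19:55 = 9 h 27 min; less 30 min break → 8 h 57 min
Fri: 09:50–18:09 = 8 h 19 min; less 30 min break → 7 h 49 min
Sat: 07:30–16:20 = 8 h 50 min; less 30 min break → 8 h 20 min
Sun: 11:28–19:44 = 8 h 16 min; less 30 min break → 7 h 46 min
Total worked: 43 h 23 min = 2603 min.
Regular 40 h 0 min = 2400 min at $41.50/h; overtime 3 h 23 min = 203 min at $83.00/h.
Pay = (2400 × $41.50 + 203 × $83.00) ÷ 60 = $1940.82.

$1940.82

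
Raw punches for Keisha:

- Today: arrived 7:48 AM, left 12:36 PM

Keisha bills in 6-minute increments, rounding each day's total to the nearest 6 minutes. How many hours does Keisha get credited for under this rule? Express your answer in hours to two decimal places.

Today: 7:48 AM–12:36 PM = 4 h 48 min → rounds to 4 h 48 min

4.80 hours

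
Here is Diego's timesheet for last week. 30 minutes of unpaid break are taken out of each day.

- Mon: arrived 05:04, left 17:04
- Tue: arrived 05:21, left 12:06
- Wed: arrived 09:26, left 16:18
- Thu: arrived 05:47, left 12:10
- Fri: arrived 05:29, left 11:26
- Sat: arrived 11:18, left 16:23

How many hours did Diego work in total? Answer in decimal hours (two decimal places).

Mon: 05:04–17:04 = 12 h 0 min; less 30 min break → 11 h 30 min
Tue: 05:21–12:06 = 6 h 45 min; less 30 min break → 6 h 15 min
Wed: 09:26–16:18 = 6 h 52 min; less 30 min break → 6 h 22 min
Thu: 05:47–12:10 = 6 h 23 min; less 30 min break → 5 h 53 min
Fri: 05:29–11:26 = 5 h 57 min; less 30 min break → 5 h 27 min
Sat: 11:18–16:23 = 5 h 5 min; less 30 min break → 4 h 35 min
Total: 11 h 30 min + 6 h 15 min + 6 h 22 min + 5 h 53 min + 5 h 27 min + 4 h 35 min = 40 h 2 min.

40.03 hours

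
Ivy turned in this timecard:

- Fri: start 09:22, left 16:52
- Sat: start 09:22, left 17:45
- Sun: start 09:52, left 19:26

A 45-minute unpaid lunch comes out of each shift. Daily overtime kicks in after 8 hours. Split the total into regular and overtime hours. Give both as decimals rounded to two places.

Regular 22.38 hours, overtime 0.82 hours

Fri: 09:22–16:52 = 7 h 30 min; less 45 min break → 6 h 45 min
Sat: 09:22–17:45 = 8 h 23 min; less 45 min break → 7 h 38 min
Sun: 09:52–19:26 = 9 h 34 min; less 45 min break → 8 h 49 min
Fri reg 6 h 45 min / OT 0 h 0 min; Sat reg 7 h 38 min / OT 0 h 0 min; Sun reg 8 h 0 min / OT 0 h 49 min.
Totals: regular 22 h 23 min, overtime 0 h 49 min.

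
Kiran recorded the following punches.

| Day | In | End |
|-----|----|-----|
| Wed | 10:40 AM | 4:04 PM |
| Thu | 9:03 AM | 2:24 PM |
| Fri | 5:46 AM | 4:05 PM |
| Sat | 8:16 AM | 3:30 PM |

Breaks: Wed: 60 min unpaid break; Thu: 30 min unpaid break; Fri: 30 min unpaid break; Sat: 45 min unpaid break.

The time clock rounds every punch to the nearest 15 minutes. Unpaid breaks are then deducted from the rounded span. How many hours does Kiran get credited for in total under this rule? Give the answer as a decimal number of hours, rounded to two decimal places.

25.50 hours

Wed: in 10:40 AM→10:45 AM, out 4:04 PM→4:00 PM; 5 h 15 min − 60 min = 4 h 15 min
Thu: in 9:03 AM→9:00 AM, out 2:24 PM→2:30 PM; 5 h 30 min − 30 min = 5 h 0 min
Fri: in 5:46 AM→5:45 AM, out 4:05 PM→4:00 PM; 10 h 15 min − 30 min = 9 h 45 min
Sat: in 8:16 AM→8:15 AM, out 3:30 PM→3:30 PM; 7 h 15 min − 45 min = 6 h 30 min
Total credited: 25 h 30 min.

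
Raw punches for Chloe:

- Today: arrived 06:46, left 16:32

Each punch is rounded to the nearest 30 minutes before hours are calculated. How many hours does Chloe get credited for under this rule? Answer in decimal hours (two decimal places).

Today: in 06:46→07:00, out 16:32→16:30; 9 h 30 min

9.50 hours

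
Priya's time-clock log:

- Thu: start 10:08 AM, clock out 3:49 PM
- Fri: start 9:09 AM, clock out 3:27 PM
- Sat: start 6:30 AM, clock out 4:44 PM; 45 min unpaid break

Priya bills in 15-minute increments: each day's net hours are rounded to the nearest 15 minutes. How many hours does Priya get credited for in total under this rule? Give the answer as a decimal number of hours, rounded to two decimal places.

Thu: 10:08 AM–3:49 PM = 5 h 41 min → rounds to 5 h 45 min
Fri: 9:09 AM–3:27 PM = 6 h 18 min → rounds to 6 h 15 min
Sat: 6:30 AM–4:44 PM = 10 h 14 min − 45 min = 9 h 29 min → rounds to 9 h 30 min
Total credited: 21 h 30 min.

21.50 hours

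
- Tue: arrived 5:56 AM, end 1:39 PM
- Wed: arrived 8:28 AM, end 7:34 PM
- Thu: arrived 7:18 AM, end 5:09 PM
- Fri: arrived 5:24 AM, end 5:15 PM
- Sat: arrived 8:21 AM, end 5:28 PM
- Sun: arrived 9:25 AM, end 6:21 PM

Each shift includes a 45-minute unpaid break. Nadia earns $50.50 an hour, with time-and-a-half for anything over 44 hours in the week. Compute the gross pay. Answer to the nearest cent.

Tue: 5:56 AM–1:39 PM = 7 h 43 min; less 45 min break → 6 h 58 min
Wed: 8:28 AM–7:34 PM = 11 h 6 min; less 45 min break → 10 h 21 min
Thu: 7:18 AM–5:09 PM = 9 h 51 min; less 45 min break → 9 h 6 min
Fri: 5:24 AM–5:15 PM = 11 h 51 min; less 45 min break → 11 h 6 min
Sat: 8:21 AM–5:28 PM = 9 h 7 min; less 45 min break → 8 h 22 min
Sun: 9:25 AM–6:21 PM = 8 h 56 min; less 45 min break → 8 h 11 min
Total worked: 54 h 4 min = 3244 min.
Regular 44 h 0 min = 2640 min at $50.50/h; overtime 10 h 4 min = 604 min at $75.75/h.
Pay = (2640 × $50.50 + 604 × $75.75) ÷ 60 = $2984.55.

$2984.55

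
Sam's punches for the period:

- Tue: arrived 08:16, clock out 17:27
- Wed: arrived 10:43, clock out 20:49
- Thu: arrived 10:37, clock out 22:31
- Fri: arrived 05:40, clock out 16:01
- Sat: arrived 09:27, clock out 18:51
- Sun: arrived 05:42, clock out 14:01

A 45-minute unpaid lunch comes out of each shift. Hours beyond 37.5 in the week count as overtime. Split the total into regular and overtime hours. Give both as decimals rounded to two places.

Tue: 08:16–17:27 = 9 h 11 min; less 45 min break → 8 h 26 min
Wed: 10:43–20:49 = 10 h 6 min; less 45 min break → 9 h 21 min
Thu: 10:37–22:31 = 11 h 54 min; less 45 min break → 11 h 9 min
Fri: 05:40–16:01 = 10 h 21 min; less 45 min break → 9 h 36 min
Sat: 09:27–18:51 = 9 h 24 min; less 45 min break → 8 h 39 min
Sun: 05:42–14:01 = 8 h 19 min; less 45 min break → 7 h 34 min
Total worked: 54 h 45 min = 54.75 h.
Threshold 37.5 h → overtime 17 h 15 min, regular 37 h 30 min.

Regular 37.50 hours, overtime 17.25 hours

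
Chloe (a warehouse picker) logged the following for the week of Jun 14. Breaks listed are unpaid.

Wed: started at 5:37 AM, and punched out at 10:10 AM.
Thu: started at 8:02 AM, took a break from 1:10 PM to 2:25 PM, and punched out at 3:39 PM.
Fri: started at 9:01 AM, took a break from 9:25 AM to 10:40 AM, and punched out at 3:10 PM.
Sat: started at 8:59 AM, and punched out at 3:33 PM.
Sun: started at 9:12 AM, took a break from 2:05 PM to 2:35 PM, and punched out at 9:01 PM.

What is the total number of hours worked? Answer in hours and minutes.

Wed: 5:37 AM–10:10 AM = 4 h 33 min
Thu: 8:02 AM–3:39 PM = 7 h 37 min; less 75 min break → 6 h 22 min
Fri: 9:01 AM–3:10 PM = 6 h 9 min; less 75 min break → 4 h 54 min
Sat: 8:59 AM–3:33 PM = 6 h 34 min
Sun: 9:12 AM–9:01 PM = 11 h 49 min; less 30 min break → 11 h 19 min
Total: 4 h 33 min + 6 h 22 min + 4 h 54 min + 6 h 34 min + 11 h 19 min = 33 h 42 min.

33 h 42 min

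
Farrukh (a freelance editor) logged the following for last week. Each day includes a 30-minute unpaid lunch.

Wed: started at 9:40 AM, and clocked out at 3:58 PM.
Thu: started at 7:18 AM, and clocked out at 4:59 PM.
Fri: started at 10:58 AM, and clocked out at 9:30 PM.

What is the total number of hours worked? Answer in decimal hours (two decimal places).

25.02 hours

Wed: 9:40 AM–3:58 PM = 6 h 18 min; less 30 min break → 5 h 48 min
Thu: 7:18 AM–4:59 PM = 9 h 41 min; less 30 min break → 9 h 11 min
Fri: 10:58 AM–9:30 PM = 10 h 32 min; less 30 min break → 10 h 2 min
Total: 5 h 48 min + 9 h 11 min + 10 h 2 min = 25 h 1 min.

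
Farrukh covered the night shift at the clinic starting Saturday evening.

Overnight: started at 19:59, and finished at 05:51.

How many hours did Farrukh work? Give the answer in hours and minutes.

9 h 52 min

Overnight: 19:59 → midnight = 4 h 1 min; midnight → 05:51 = 5 h 51 min; span 9 h 52 min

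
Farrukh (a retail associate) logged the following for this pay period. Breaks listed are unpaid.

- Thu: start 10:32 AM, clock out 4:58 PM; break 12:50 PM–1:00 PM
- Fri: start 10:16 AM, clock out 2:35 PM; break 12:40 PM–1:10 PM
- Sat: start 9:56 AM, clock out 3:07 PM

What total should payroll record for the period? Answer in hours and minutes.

15 h 16 min

Thu: 10:32 AM–4:58 PM = 6 h 26 min; less 10 min break → 6 h 16 min
Fri: 10:16 AM–2:35 PM = 4 h 19 min; less 30 min break → 3 h 49 min
Sat: 9:56 AM–3:07 PM = 5 h 11 min
Total: 6 h 16 min + 3 h 49 min + 5 h 11 min = 15 h 16 min.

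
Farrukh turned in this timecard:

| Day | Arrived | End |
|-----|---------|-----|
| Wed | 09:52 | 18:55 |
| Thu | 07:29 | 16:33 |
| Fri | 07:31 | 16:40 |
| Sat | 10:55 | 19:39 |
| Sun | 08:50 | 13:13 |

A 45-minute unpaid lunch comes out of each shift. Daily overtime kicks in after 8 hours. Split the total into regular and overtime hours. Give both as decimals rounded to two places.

Regular 35.62 hours, overtime 1.02 hours

Wed: 09:52–18:55 = 9 h 3 min; less 45 min break → 8 h 18 min
Thu: 07:29–16:33 = 9 h 4 min; less 45 min break → 8 h 19 min
Fri: 07:31–16:40 = 9 h 9 min; less 45 min break → 8 h 24 min
Sat: 10:55–19:39 = 8 h 44 min; less 45 min break → 7 h 59 min
Sun: 08:50–13:13 = 4 h 23 min; less 45 min break → 3 h 38 min
Wed reg 8 h 0 min / OT 0 h 18 min; Thu reg 8 h 0 min / OT 0 h 19 min; Fri reg 8 h 0 min / OT 0 h 24 min; Sat reg 7 h 59 min / OT 0 h 0 min; Sun reg 3 h 38 min / OT 0 h 0 min.
Totals: regular 35 h 37 min, overtime 1 h 1 min.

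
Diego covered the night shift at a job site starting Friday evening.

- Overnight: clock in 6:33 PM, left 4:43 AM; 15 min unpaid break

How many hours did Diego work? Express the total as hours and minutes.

Overnight: 6:33 PM → midnight = 5 h 27 min; midnight → 4:43 AM = 4 h 43 min; span 10 h 10 min; less 15 min break → 9 h 55 min

9 h 55 min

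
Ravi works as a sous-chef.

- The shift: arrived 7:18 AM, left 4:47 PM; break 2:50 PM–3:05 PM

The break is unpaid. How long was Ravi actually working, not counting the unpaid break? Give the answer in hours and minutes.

9 h 14 min

The shift: 7:18 AM–4:47 PM = 9 h 29 min; less 15 min break → 9 h 14 min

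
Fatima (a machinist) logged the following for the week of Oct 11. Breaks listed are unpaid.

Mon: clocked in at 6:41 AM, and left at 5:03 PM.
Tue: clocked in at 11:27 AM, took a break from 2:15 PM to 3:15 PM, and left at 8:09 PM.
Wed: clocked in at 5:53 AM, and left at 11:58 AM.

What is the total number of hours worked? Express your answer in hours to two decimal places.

24.15 hours

Mon: 6:41 AM–5:03 PM = 10 h 22 min
Tue: 11:27 AM–8:09 PM = 8 h 42 min; less 60 min break → 7 h 42 min
Wed: 5:53 AM–11:58 AM = 6 h 5 min
Total: 10 h 22 min + 7 h 42 min + 6 h 5 min = 24 h 9 min.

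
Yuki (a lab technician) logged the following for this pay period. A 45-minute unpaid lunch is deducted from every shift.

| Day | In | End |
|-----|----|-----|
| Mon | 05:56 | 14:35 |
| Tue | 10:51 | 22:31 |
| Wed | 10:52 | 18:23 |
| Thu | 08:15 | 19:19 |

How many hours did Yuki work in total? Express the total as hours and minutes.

35 h 54 min

Mon: 05:56–14:35 = 8 h 39 min; less 45 min break → 7 h 54 min
Tue: 10:51–22:31 = 11 h 40 min; less 45 min break → 10 h 55 min
Wed: 10:52–18:23 = 7 h 31 min; less 45 min break → 6 h 46 min
Thu: 08:15–19:19 = 11 h 4 min; less 45 min break → 10 h 19 min
Total: 7 h 54 min + 10 h 55 min + 6 h 46 min + 10 h 19 min = 35 h 54 min.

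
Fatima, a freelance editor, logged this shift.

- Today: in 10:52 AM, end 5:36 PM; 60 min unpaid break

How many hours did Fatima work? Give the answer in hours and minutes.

5 h 44 min

Today: 10:52 AM–5:36 PM = 6 h 44 min; less 60 min break → 5 h 44 min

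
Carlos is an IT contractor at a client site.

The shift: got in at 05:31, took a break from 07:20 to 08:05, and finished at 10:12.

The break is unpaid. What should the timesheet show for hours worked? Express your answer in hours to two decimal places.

The shift: 05:31–10:12 = 4 h 41 min; less 45 min break → 3 h 56 min

3.93 hours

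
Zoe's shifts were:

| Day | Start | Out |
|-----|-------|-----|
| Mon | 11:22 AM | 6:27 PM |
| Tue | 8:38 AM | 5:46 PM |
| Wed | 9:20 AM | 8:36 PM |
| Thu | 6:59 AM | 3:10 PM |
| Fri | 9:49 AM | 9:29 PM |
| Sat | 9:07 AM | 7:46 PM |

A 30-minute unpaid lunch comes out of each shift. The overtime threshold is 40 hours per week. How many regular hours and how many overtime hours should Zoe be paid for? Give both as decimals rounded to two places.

Regular 40.00 hours, overtime 14.98 hours

Mon: 11:22 AM–6:27 PM = 7 h 5 min; less 30 min break → 6 h 35 min
Tue: 8:38 AM–5:46 PM = 9 h 8 min; less 30 min break → 8 h 38 min
Wed: 9:20 AM–8:36 PM = 11 h 16 min; less 30 min break → 10 h 46 min
Thu: 6:59 AM–3:10 PM = 8 h 11 min; less 30 min break → 7 h 41 min
Fri: 9:49 AM–9:29 PM = 11 h 40 min; less 30 min break → 11 h 10 min
Sat: 9:07 AM–7:46 PM = 10 h 39 min; less 30 min break → 10 h 9 min
Total worked: 54 h 59 min = 54.98 h.
Threshold 40 h → overtime 14 h 59 min, regular 40 h 0 min.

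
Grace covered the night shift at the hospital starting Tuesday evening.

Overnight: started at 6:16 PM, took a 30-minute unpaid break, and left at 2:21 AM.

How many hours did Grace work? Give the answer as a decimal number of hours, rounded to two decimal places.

Overnight: 6:16 PM → midnight = 5 h 44 min; midnight → 2:21 AM = 2 h 21 min; span 8 h 5 min; less 30 min break → 7 h 35 min

7.58 hours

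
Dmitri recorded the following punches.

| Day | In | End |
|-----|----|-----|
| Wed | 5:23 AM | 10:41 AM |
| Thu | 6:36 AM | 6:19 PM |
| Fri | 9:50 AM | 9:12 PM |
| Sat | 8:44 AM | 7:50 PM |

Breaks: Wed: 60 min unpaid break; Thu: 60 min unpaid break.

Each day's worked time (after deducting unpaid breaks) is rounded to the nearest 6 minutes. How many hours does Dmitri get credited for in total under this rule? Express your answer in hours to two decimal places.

Wed: 5:23 AM–10:41 AM = 5 h 18 min − 60 min = 4 h 18 min → rounds to 4 h 18 min
Thu: 6:36 AM–6:19 PM = 11 h 43 min − 60 min = 10 h 43 min → rounds to 10 h 42 min
Fri: 9:50 AM–9:12 PM = 11 h 22 min → rounds to 11 h 24 min
Sat: 8:44 AM–7:50 PM = 11 h 6 min → rounds to 11 h 6 min
Total credited: 37 h 30 min.

37.50 hours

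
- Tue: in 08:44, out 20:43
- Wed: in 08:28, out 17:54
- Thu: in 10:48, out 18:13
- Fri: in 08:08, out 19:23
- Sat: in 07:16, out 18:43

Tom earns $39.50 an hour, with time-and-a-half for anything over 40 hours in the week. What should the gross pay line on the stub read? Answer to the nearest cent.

$2263.35

Tue: 08:44–20:43 = 11 h 59 min
Wed: 08:28–17:54 = 9 h 26 min
Thu: 10:48–18:13 = 7 h 25 min
Fri: 08:08–19:23 = 11 h 15 min
Sat: 07:16–18:43 = 11 h 27 min
Total worked: 51 h 32 min = 3092 min.
Regular 40 h 0 min = 2400 min at $39.50/h; overtime 11 h 32 min = 692 min at $59.25/h.
Pay = (2400 × $39.50 + 692 × $59.25) ÷ 60 = $2263.35.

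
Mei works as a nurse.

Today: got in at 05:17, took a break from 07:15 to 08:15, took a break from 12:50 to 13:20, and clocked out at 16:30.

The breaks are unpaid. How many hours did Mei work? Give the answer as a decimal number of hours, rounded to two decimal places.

9.72 hours

Today: 05:17–16:30 = 11 h 13 min; less 90 min break → 9 h 43 min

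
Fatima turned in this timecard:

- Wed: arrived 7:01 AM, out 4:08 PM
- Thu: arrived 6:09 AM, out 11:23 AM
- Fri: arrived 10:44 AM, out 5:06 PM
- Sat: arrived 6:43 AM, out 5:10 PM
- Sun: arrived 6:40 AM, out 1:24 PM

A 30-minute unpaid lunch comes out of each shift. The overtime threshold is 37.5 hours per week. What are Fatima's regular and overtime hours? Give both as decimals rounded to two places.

Wed: 7:01 AM–4:08 PM = 9 h 7 min; less 30 min break → 8 h 37 min
Thu: 6:09 AM–11:23 AM = 5 h 14 min; less 30 min break → 4 h 44 min
Fri: 10:44 AM–5:06 PM = 6 h 22 min; less 30 min break → 5 h 52 min
Sat: 6:43 AM–5:10 PM = 10 h 27 min; less 30 min break → 9 h 57 min
Sun: 6:40 AM–1:24 PM = 6 h 44 min; less 30 min break → 6 h 14 min
Total worked: 35 h 24 min = 35.40 h.
Threshold 37.5 h → overtime 0 h 0 min, regular 35 h 24 min.

Regular 35.40 hours, overtime 0.00 hours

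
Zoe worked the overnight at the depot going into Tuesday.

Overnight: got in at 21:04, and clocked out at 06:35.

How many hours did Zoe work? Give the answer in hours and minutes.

9 h 31 min

Overnight: 21:04 → midnight = 2 h 56 min; midnight → 06:35 = 6 h 35 min; span 9 h 31 min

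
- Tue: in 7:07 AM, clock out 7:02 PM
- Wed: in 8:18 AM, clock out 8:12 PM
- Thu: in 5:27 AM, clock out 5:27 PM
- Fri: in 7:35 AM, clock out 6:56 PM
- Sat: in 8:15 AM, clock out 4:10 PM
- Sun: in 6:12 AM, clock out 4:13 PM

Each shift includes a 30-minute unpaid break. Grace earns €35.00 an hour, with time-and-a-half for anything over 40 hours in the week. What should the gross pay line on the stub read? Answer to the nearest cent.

€2560.25

Tue: 7:07 AM–7:02 PM = 11 h 55 min; less 30 min break → 11 h 25 min
Wed: 8:18 AM–8:12 PM = 11 h 54 min; less 30 min break → 11 h 24 min
Thu: 5:27 AM–5:27 PM = 12 h 0 min; less 30 min break → 11 h 30 min
Fri: 7:35 AM–6:56 PM = 11 h 21 min; less 30 min break → 10 h 51 min
Sat: 8:15 AM–4:10 PM = 7 h 55 min; less 30 min break → 7 h 25 min
Sun: 6:12 AM–4:13 PM = 10 h 1 min; less 30 min break → 9 h 31 min
Total worked: 62 h 6 min = 3726 min.
Regular 40 h 0 min = 2400 min at €35.00/h; overtime 22 h 6 min = 1326 min at €52.50/h.
Pay = (2400 × €35.00 + 1326 × €52.50) ÷ 60 = €2560.25.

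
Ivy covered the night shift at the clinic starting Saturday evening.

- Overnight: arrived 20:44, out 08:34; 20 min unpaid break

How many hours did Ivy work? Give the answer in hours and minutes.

11 h 30 min

Overnight: 20:44 → midnight = 3 h 16 min; midnight → 08:34 = 8 h 34 min; span 11 h 50 min; less 20 min break → 11 h 30 min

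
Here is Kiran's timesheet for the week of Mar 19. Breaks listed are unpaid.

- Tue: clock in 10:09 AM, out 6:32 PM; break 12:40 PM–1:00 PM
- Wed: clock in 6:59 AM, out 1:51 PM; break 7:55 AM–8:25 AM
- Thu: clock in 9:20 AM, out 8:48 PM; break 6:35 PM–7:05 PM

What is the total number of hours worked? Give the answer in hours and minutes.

25 h 23 min

Tue: 10:09 AM–6:32 PM = 8 h 23 min; less 20 min break → 8 h 3 min
Wed: 6:59 AM–1:51 PM = 6 h 52 min; less 30 min break → 6 h 22 min
Thu: 9:20 AM–8:48 PM = 11 h 28 min; less 30 min break → 10 h 58 min
Total: 8 h 3 min + 6 h 22 min + 10 h 58 min = 25 h 23 min.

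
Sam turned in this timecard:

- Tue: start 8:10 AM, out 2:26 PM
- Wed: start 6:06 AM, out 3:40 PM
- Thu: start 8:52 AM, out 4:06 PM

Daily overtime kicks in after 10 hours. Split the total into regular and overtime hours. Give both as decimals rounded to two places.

Regular 23.07 hours, overtime 0.00 hours

Tue: 8:10 AM–2:26 PM = 6 h 16 min
Wed: 6:06 AM–3:40 PM = 9 h 34 min
Thu: 8:52 AM–4:06 PM = 7 h 14 min
Tue reg 6 h 16 min / OT 0 h 0 min; Wed reg 9 h 34 min / OT 0 h 0 min; Thu reg 7 h 14 min / OT 0 h 0 min.
Totals: regular 23 h 4 min, overtime 0 h 0 min.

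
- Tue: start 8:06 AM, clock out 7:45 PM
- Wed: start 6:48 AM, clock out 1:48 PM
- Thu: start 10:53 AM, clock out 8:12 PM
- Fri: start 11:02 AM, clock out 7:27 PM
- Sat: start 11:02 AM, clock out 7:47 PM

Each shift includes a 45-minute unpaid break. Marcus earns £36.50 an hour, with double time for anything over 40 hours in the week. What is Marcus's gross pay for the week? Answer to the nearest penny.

£1560.98

Tue: 8:06 AM–7:45 PM = 11 h 39 min; less 45 min break → 10 h 54 min
Wed: 6:48 AM–1:48 PM = 7 h 0 min; less 45 min break → 6 h 15 min
Thu: 10:53 AM–8:12 PM = 9 h 19 min; less 45 min break → 8 h 34 min
Fri: 11:02 AM–7:27 PM = 8 h 25 min; less 45 min break → 7 h 40 min
Sat: 11:02 AM–7:47 PM = 8 h 45 min; less 45 min break → 8 h 0 min
Total worked: 41 h 23 min = 2483 min.
Regular 40 h 0 min = 2400 min at £36.50/h; overtime 1 h 23 min = 83 min at £73.00/h.
Pay = (2400 × £36.50 + 83 × £73.00) ÷ 60 = £1560.98.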